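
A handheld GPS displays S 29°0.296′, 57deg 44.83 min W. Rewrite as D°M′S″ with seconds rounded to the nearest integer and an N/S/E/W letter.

29°00′18″ S, 57°44′50″ W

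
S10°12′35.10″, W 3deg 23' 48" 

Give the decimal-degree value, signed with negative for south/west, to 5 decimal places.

-10.20975, -3.39667

Latitude: 10 + 12/60 + 35.1/3600 = 10.209750
S ⇒ negate
λ: 3 + 23/60 + 48/3600 = 3.396667
W → negative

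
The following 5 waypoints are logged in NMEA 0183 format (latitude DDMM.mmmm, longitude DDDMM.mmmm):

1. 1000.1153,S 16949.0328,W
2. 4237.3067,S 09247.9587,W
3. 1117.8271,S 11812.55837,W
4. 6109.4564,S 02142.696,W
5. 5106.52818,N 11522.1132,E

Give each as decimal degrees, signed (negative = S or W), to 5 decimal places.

1. -10.00192, -169.81721
2. -42.62178, -92.79931
3. -11.29712, -118.20931
4. -61.15761, -21.71160
5. 51.10880, 115.36855

Point 1:
  Latitude: split at 2 digits → 10° and 0.1153′; 10 + 0.1153/60 = 10.001922
  S → negative
  Lon: split at 3 digits → 169° and 49.0328′; 169 + 49.0328/60 = 169.817213
  W ⇒ negate
Point 2:
  φ: degrees = first 2 digits = 42, minutes = 37.3067; 42 + 37.3067/60 = 42.621778
  S ⇒ negate
  Lon: degrees = first 3 digits = 92, minutes = 47.9587; 92 + 47.9587/60 = 92.799312
  W → negative
Point 3:
  Latitude: degrees = first 2 digits = 11, minutes = 17.8271; 11 + 17.8271/60 = 11.297118
  hemisphere S, so the sign is −
  Lon: split at 3 digits → 118° and 12.55837′; 118 + 12.55837/60 = 118.209306
  hemisphere W, so the sign is −
Point 4:
  φ: degrees = first 2 digits = 61, minutes = 9.4564; 61 + 9.4564/60 = 61.157607
  hemisphere S, so the sign is −
  Lon: degrees = first 3 digits = 21, minutes = 42.696; 21 + 42.696/60 = 21.711600
  W → negative
Point 5:
  φ: degrees = first 2 digits = 51, minutes = 6.52818; 51 + 6.52818/60 = 51.108803
  N → positive
  λ: degrees = first 3 digits = 115, minutes = 22.1132; 115 + 22.1132/60 = 115.368553
  E ⇒ keep positive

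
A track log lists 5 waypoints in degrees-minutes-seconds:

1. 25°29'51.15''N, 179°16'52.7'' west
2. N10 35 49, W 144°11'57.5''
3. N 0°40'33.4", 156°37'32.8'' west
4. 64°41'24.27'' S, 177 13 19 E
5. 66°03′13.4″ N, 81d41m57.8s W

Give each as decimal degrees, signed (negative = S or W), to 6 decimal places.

Point 1:
  Lat: 29′ + 51.15″ = 29.85250′; 25 + 29.85250/60 = 25.4975417
  N → positive
  λ: 179° + 16/60 + 52.7/3600 = 179 + 0.266667 + 0.014639 = 179.2813056
  W → negative
Point 2:
  φ: 10 + 35/60 + 49/3600 = 10.5969444
  N ⇒ keep positive
  Longitude: 144° + 11/60 + 57.5/3600 = 144 + 0.183333 + 0.015972 = 144.1993056
  hemisphere W, so the sign is −
Point 3:
  Latitude: 0° + 40/60 + 33.4/3600 = 0 + 0.666667 + 0.009278 = 0.6759444
  N ⇒ keep positive
  λ: 156° + 37/60 + 32.8/3600 = 156 + 0.616667 + 0.009111 = 156.6257778
  W → negative
Point 4:
  Lat: 64 + 41/60 + 24.27/3600 = 64.6900750
  S → negative
  λ: 13′ + 19″ = 13.31667′; 177 + 13.31667/60 = 177.2219444
  E → positive
Point 5:
  Lat: 66 + 3/60 + 13.4/3600 = 66.0537222
  N → positive
  Lon: 41′ + 57.8″ = 41.96333′; 81 + 41.96333/60 = 81.6993889
  W ⇒ negate

1. 25.497542, -179.281306
2. 10.596944, -144.199306
3. 0.675944, -156.625778
4. -64.690075, 177.221944
5. 66.053722, -81.699389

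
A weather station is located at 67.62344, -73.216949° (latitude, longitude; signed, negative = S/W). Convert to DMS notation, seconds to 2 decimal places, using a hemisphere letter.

Lat: whole degrees 67; 37.40640′ → 37′ and 24.3840″
Longitude is negative → W; |value| = 73.216949
Lon: whole degrees 73; 13.01694′ → 13′ and 1.0164″

67°37′24.38″ N, 73°13′1.02″ W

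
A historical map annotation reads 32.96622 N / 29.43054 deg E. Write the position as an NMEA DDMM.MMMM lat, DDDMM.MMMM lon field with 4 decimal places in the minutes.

Latitude: 32° + 0.966220 × 60 = 32° 57.973200′
Lon: 29° + 0.430540 × 60 = 29° 25.832400′

3257.9732,N / 02925.8324,E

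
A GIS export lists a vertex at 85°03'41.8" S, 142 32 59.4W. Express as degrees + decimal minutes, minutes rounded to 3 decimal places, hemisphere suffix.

φ: 3 + 41.8/60 = 3.69667′
Lon: 32 + 59.4/60 = 32.99000′

85° 3.697′ S, 142° 32.990′ W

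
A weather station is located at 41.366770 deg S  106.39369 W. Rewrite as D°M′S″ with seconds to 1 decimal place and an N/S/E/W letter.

Lat: 0.366770 × 60 = 22.00620′ → 22′, remainder × 60 = 0.372″
λ: 0.393690 × 60 = 23.62140′ → 23′, remainder × 60 = 37.284″

41°22′0.4″ S, 106°23′37.3″ W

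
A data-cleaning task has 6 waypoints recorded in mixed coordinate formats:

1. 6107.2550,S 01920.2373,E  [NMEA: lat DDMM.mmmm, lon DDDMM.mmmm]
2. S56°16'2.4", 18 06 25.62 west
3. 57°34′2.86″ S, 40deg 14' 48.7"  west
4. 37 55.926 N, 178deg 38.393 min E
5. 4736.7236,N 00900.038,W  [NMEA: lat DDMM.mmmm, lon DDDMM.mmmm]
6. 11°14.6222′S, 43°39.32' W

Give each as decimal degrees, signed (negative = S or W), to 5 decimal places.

1. -61.12092, 19.33729
2. -56.26733, -18.10712
3. -57.56746, -40.24686
4. 37.93210, 178.63988
5. 47.61206, -9.00063
6. -11.24370, -43.65533

Point 1:
  φ: degrees = first 2 digits = 61, minutes = 7.255; 61 + 7.255/60 = 61.120917
  hemisphere S, so the sign is −
  Longitude: split at 3 digits → 019° and 20.2373′; 19 + 20.2373/60 = 19.337288
  E ⇒ keep positive
Point 2:
  Lat: 56° + 16/60 + 2.4/3600 = 56 + 0.266667 + 0.000667 = 56.267333
  hemisphere S, so the sign is −
  Longitude: 18° + 6/60 + 25.62/3600 = 18 + 0.100000 + 0.007117 = 18.107117
  W ⇒ negate
Point 3:
  Latitude: 57° + 34/60 + 2.86/3600 = 57 + 0.566667 + 0.000794 = 57.567461
  S ⇒ negate
  Lon: 40° + 14/60 + 48.7/3600 = 40 + 0.233333 + 0.013528 = 40.246861
  W → negative
Point 4:
  Lat: 37 + 55.926/60 = 37.932100
  N ⇒ keep positive
  Longitude: 178 + 38.393/60 = 178.639883
  E ⇒ keep positive
Point 5:
  Lat: split at 2 digits → 47° and 36.7236′; 47 + 36.7236/60 = 47.612060
  N → positive
  Longitude: split at 3 digits → 009° and 0.038′; 9 + 0.038/60 = 9.000633
  hemisphere W, so the sign is −
Point 6:
  φ: 14.6222′ = 0.243703°; total 11.243703
  S → negative
  Longitude: 43 + 39.32/60 = 43.655333
  hemisphere W, so the sign is −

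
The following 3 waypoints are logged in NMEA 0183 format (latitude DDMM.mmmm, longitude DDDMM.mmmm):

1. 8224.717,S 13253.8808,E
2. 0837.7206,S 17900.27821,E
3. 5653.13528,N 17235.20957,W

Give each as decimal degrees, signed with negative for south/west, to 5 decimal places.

Point 1:
  Latitude: split at 2 digits → 82° and 24.717′; 82 + 24.717/60 = 82.411950
  S → negative
  Longitude: degrees = first 3 digits = 132, minutes = 53.8808; 132 + 53.8808/60 = 132.898013
  E → positive
Point 2:
  φ: split at 2 digits → 08° and 37.7206′; 8 + 37.7206/60 = 8.628677
  S ⇒ negate
  Lon: degrees = first 3 digits = 179, minutes = 0.27821; 179 + 0.27821/60 = 179.004637
  E ⇒ keep positive
Point 3:
  Latitude: split at 2 digits → 56° and 53.13528′; 56 + 53.13528/60 = 56.885588
  N → positive
  λ: degrees = first 3 digits = 172, minutes = 35.20957; 172 + 35.20957/60 = 172.586826
  W ⇒ negate

1. -82.41195, 132.89801
2. -8.62868, 179.00464
3. 56.88559, -172.58683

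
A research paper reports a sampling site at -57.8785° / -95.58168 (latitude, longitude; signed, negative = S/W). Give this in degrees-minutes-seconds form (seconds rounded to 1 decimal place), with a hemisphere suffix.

Latitude is negative → S; |value| = 57.878500
Latitude: whole degrees 57; 52.71000′ → 52′ and 42.600″
Longitude is negative → W; |value| = 95.581680
Lon: 0.581680 × 60 = 34.90080′ → 34′, remainder × 60 = 54.048″

57°52′42.6″ S, 95°34′54.0″ W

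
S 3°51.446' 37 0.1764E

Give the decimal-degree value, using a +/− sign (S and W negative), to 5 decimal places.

-3.85743, 37.00294

φ: 51.446′ = 0.857433°; total 3.857433
S ⇒ negate
Longitude: 0.1764′ = 0.002940°; total 37.002940
E → positive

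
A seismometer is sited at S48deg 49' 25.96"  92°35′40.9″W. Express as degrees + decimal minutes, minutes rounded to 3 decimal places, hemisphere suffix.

Latitude: seconds/60 = 0.43267; minutes = 49 + 0.43267 = 49.43267
Lon: seconds/60 = 0.68167; minutes = 35 + 0.68167 = 35.68167

48° 49.433′ S, 92° 35.682′ W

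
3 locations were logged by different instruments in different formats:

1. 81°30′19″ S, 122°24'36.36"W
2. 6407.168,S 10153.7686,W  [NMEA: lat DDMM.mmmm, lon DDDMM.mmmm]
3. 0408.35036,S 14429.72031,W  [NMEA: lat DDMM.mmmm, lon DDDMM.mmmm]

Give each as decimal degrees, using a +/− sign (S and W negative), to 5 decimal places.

1. -81.50528, -122.41010
2. -64.11947, -101.89614
3. -4.13917, -144.49534

Point 1:
  φ: 81 + 30/60 + 19/3600 = 81.505278
  hemisphere S, so the sign is −
  Longitude: 122 + 24/60 + 36.36/3600 = 122.410100
  W → negative
Point 2:
  Lat: degrees = first 2 digits = 64, minutes = 7.168; 64 + 7.168/60 = 64.119467
  hemisphere S, so the sign is −
  Longitude: split at 3 digits → 101° and 53.7686′; 101 + 53.7686/60 = 101.896143
  W → negative
Point 3:
  Latitude: degrees = first 2 digits = 4, minutes = 8.35036; 4 + 8.35036/60 = 4.139173
  hemisphere S, so the sign is −
  λ: degrees = first 3 digits = 144, minutes = 29.72031; 144 + 29.72031/60 = 144.495339
  W ⇒ negate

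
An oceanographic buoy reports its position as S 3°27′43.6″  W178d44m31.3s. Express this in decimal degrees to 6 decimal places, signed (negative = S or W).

Lat: 3 + 27/60 + 43.6/3600 = 3.4621111
S ⇒ negate
λ: 178° + 44/60 + 31.3/3600 = 178 + 0.733333 + 0.008694 = 178.7420278
W ⇒ negate

-3.462111, -178.742028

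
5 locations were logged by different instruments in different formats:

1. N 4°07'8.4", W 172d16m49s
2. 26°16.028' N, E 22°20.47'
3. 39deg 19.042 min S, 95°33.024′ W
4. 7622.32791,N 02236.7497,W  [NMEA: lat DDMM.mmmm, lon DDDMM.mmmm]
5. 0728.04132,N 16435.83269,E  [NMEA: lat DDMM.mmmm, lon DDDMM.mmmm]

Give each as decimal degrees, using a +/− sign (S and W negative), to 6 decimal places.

1. 4.119000, -172.280278
2. 26.267133, 22.341167
3. -39.317367, -95.550400
4. 76.372132, -22.612495
5. 7.467355, 164.597212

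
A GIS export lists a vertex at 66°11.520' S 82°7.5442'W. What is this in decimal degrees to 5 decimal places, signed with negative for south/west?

-66.19200, -82.12574

Lat: 66 + 11.52/60 = 66.192000
S ⇒ negate
λ: 7.5442′ = 0.125737°; total 82.125737
W → negative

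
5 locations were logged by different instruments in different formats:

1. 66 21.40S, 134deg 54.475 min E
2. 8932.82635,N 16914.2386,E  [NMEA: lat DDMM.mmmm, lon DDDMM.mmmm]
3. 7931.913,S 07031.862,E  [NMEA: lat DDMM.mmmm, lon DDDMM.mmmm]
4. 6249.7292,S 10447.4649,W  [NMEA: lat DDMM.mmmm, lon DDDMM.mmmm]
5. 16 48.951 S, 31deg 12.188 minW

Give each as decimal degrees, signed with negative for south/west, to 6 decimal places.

1. -66.356667, 134.907917
2. 89.547106, 169.237310
3. -79.531883, 70.531033
4. -62.828820, -104.791082
5. -16.815850, -31.203133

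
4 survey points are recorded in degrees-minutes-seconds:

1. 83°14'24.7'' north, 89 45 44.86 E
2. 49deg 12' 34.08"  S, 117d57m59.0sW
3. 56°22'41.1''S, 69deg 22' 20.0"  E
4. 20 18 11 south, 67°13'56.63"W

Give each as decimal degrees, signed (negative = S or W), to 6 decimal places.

1. 83.240194, 89.762461
2. -49.209467, -117.966389
3. -56.378083, 69.372222
4. -20.303056, -67.232397

Point 1:
  Lat: 83 + 14/60 + 24.7/3600 = 83.2401944
  N ⇒ keep positive
  λ: 45′ + 44.86″ = 45.74767′; 89 + 45.74767/60 = 89.7624611
  E → positive
Point 2:
  Latitude: 49 + 12/60 + 34.08/3600 = 49.2094667
  S ⇒ negate
  Lon: 117° + 57/60 + 59/3600 = 117 + 0.950000 + 0.016389 = 117.9663889
  W ⇒ negate
Point 3:
  Lat: 56 + 22/60 + 41.1/3600 = 56.3780833
  S ⇒ negate
  Lon: 69 + 22/60 + 20/3600 = 69.3722222
  E ⇒ keep positive
Point 4:
  Latitude: 18′ + 11″ = 18.18333′; 20 + 18.18333/60 = 20.3030556
  hemisphere S, so the sign is −
  λ: 67 + 13/60 + 56.63/3600 = 67.2323972
  hemisphere W, so the sign is −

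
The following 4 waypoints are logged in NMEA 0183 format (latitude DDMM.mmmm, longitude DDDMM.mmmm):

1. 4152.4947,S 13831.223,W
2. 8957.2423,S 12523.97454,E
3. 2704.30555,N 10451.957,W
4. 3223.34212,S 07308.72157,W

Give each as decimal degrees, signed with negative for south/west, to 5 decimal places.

1. -41.87491, -138.52038
2. -89.95404, 125.39958
3. 27.07176, -104.86595
4. -32.38904, -73.14536

Point 1:
  Latitude: split at 2 digits → 41° and 52.4947′; 41 + 52.4947/60 = 41.874912
  hemisphere S, so the sign is −
  Lon: degrees = first 3 digits = 138, minutes = 31.223; 138 + 31.223/60 = 138.520383
  W → negative
Point 2:
  Lat: degrees = first 2 digits = 89, minutes = 57.2423; 89 + 57.2423/60 = 89.954038
  S → negative
  λ: split at 3 digits → 125° and 23.97454′; 125 + 23.97454/60 = 125.399576
  E → positive
Point 3:
  Latitude: degrees = first 2 digits = 27, minutes = 4.30555; 27 + 4.30555/60 = 27.071759
  N → positive
  Lon: split at 3 digits → 104° and 51.957′; 104 + 51.957/60 = 104.865950
  hemisphere W, so the sign is −
Point 4:
  Lat: degrees = first 2 digits = 32, minutes = 23.34212; 32 + 23.34212/60 = 32.389035
  hemisphere S, so the sign is −
  λ: degrees = first 3 digits = 73, minutes = 8.72157; 73 + 8.72157/60 = 73.145360
  W → negative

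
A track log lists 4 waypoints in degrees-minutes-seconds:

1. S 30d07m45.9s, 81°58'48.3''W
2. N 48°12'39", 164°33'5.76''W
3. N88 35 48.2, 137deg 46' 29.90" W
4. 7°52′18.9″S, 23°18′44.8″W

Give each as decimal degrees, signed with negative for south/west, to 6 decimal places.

Point 1:
  φ: 30 + 7/60 + 45.9/3600 = 30.1294167
  S → negative
  λ: 58′ + 48.3″ = 58.80500′; 81 + 58.80500/60 = 81.9800833
  hemisphere W, so the sign is −
Point 2:
  Lat: 48 + 12/60 + 39/3600 = 48.2108333
  N ⇒ keep positive
  λ: 164 + 33/60 + 5.76/3600 = 164.5516000
  W → negative
Point 3:
  φ: 88° + 35/60 + 48.2/3600 = 88 + 0.583333 + 0.013389 = 88.5967222
  N ⇒ keep positive
  Lon: 137° + 46/60 + 29.9/3600 = 137 + 0.766667 + 0.008306 = 137.7749722
  W → negative
Point 4:
  φ: 7 + 52/60 + 18.9/3600 = 7.8719167
  S → negative
  λ: 18′ + 44.8″ = 18.74667′; 23 + 18.74667/60 = 23.3124444
  hemisphere W, so the sign is −

1. -30.129417, -81.980083
2. 48.210833, -164.551600
3. 88.596722, -137.774972
4. -7.871917, -23.312444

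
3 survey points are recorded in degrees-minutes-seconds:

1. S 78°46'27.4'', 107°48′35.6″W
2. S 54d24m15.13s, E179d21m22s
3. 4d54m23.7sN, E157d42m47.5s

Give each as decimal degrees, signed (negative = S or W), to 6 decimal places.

Point 1:
  Lat: 46′ + 27.4″ = 46.45667′; 78 + 46.45667/60 = 78.7742778
  S → negative
  λ: 107 + 48/60 + 35.6/3600 = 107.8098889
  W → negative
Point 2:
  Lat: 54 + 24/60 + 15.13/3600 = 54.4042028
  S ⇒ negate
  λ: 21′ + 22″ = 21.36667′; 179 + 21.36667/60 = 179.3561111
  E ⇒ keep positive
Point 3:
  φ: 54′ + 23.7″ = 54.39500′; 4 + 54.39500/60 = 4.9065833
  N → positive
  λ: 157° + 42/60 + 47.5/3600 = 157 + 0.700000 + 0.013194 = 157.7131944
  E → positive

1. -78.774278, -107.809889
2. -54.404203, 179.356111
3. 4.906583, 157.713194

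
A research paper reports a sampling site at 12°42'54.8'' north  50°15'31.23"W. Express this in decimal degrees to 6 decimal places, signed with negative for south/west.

12.715222, -50.258675

Lat: 12° + 42/60 + 54.8/3600 = 12 + 0.700000 + 0.015222 = 12.7152222
N ⇒ keep positive
Lon: 50° + 15/60 + 31.23/3600 = 50 + 0.250000 + 0.008675 = 50.2586750
hemisphere W, so the sign is −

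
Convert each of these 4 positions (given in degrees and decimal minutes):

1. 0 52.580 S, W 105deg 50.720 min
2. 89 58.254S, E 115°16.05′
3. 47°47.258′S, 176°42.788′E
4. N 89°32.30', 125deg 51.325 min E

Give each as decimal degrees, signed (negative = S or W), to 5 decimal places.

1. -0.87633, -105.84533
2. -89.97090, 115.26750
3. -47.78763, 176.71313
4. 89.53833, 125.85542

Point 1:
  Lat: 0 + 52.58/60 = 0.876333
  hemisphere S, so the sign is −
  Lon: 105 + 50.72/60 = 105.845333
  W → negative
Point 2:
  Lat: 58.254′ = 0.970900°; total 89.970900
  S → negative
  Lon: 16.05′ = 0.267500°; total 115.267500
  E → positive
Point 3:
  Lat: 47 + 47.258/60 = 47.787633
  S ⇒ negate
  λ: 42.788′ = 0.713133°; total 176.713133
  E → positive
Point 4:
  Lat: 89 + 32.3/60 = 89.538333
  N ⇒ keep positive
  Longitude: 51.325′ = 0.855417°; total 125.855417
  E ⇒ keep positive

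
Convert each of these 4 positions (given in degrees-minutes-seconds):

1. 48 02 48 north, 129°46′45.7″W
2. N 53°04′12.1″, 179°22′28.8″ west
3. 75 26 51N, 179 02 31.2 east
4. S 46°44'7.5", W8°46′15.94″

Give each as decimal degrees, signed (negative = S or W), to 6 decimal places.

Point 1:
  Latitude: 48° + 2/60 + 48/3600 = 48 + 0.033333 + 0.013333 = 48.0466667
  N ⇒ keep positive
  Longitude: 129° + 46/60 + 45.7/3600 = 129 + 0.766667 + 0.012694 = 129.7793611
  hemisphere W, so the sign is −
Point 2:
  Lat: 4′ + 12.1″ = 4.20167′; 53 + 4.20167/60 = 53.0700278
  N → positive
  Lon: 22′ + 28.8″ = 22.48000′; 179 + 22.48000/60 = 179.3746667
  hemisphere W, so the sign is −
Point 3:
  φ: 75° + 26/60 + 51/3600 = 75 + 0.433333 + 0.014167 = 75.4475000
  N ⇒ keep positive
  Longitude: 179 + 2/60 + 31.2/3600 = 179.0420000
  E → positive
Point 4:
  Latitude: 46 + 44/60 + 7.5/3600 = 46.7354167
  S → negative
  Lon: 8 + 46/60 + 15.94/3600 = 8.7710944
  W → negative

1. 48.046667, -129.779361
2. 53.070028, -179.374667
3. 75.447500, 179.042000
4. -46.735417, -8.771094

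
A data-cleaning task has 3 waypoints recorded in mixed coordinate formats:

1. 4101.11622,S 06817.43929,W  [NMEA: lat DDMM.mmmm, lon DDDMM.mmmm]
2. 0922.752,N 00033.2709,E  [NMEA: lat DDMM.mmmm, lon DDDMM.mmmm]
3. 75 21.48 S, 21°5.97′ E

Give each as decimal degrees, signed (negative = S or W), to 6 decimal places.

Point 1:
  Lat: split at 2 digits → 41° and 1.11622′; 41 + 1.11622/60 = 41.0186037
  hemisphere S, so the sign is −
  Longitude: degrees = first 3 digits = 68, minutes = 17.43929; 68 + 17.43929/60 = 68.2906548
  W ⇒ negate
Point 2:
  Lat: degrees = first 2 digits = 9, minutes = 22.752; 9 + 22.752/60 = 9.3792000
  N → positive
  Longitude: degrees = first 3 digits = 0, minutes = 33.2709; 0 + 33.2709/60 = 0.5545150
  E → positive
Point 3:
  Lat: 75 + 21.48/60 = 75.3580000
  S ⇒ negate
  λ: 5.97′ = 0.099500°; total 21.0995000
  E ⇒ keep positive

1. -41.018604, -68.290655
2. 9.379200, 0.554515
3. -75.358000, 21.099500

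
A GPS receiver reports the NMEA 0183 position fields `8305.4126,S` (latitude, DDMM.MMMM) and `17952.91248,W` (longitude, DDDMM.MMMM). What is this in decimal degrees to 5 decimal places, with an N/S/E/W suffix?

83.09021° S, 179.88187° W

φ: degrees = first 2 digits = 83, minutes = 5.4126; 83 + 5.4126/60 = 83.090210
λ: split at 3 digits → 179° and 52.91248′; 179 + 52.91248/60 = 179.881875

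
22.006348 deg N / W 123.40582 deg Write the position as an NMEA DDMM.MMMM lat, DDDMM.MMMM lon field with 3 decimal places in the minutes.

φ: minutes = (22.006348 − 22) × 60 = 0.38088
Longitude: fractional part 0.405820 → 24.34920 minutes

2200.381,N / 12324.349,W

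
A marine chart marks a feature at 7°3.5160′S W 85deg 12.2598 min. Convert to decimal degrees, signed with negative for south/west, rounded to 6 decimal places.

-7.058600, -85.204330

Latitude: 3.516′ = 0.058600°; total 7.0586000
S ⇒ negate
Longitude: 12.2598′ = 0.204330°; total 85.2043300
W ⇒ negate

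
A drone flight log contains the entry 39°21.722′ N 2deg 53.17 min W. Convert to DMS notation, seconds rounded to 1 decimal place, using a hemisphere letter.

39°21′43.3″ N, 2°53′10.2″ W

Lat: fractional minutes 0.72200 × 60 = 43.320″
Longitude: 53.17000′ → 53′ and 0.17000 × 60 = 10.200″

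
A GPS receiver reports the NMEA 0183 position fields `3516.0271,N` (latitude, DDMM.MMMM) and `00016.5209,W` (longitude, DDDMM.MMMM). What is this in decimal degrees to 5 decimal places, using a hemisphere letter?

Lat: split at 2 digits → 35° and 16.0271′; 35 + 16.0271/60 = 35.267118
Longitude: degrees = first 3 digits = 0, minutes = 16.5209; 0 + 16.5209/60 = 0.275348

35.26712° N, 0.27535° W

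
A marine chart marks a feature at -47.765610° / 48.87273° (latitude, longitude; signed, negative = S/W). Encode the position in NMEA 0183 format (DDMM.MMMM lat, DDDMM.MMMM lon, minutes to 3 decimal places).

Latitude is negative → S; |value| = 47.765610
φ: 47° + 0.765610 × 60 = 47° 45.93660′
Lon: minutes = (48.872730 − 48) × 60 = 52.36380

4745.937,S / 04852.364,E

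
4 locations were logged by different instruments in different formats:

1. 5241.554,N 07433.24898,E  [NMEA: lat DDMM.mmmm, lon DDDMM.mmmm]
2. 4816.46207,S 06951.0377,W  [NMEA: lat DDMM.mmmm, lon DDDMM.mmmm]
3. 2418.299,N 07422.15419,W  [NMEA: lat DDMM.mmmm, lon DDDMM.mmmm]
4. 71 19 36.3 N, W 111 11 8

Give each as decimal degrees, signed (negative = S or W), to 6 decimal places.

1. 52.692567, 74.554150
2. -48.274368, -69.850628
3. 24.304983, -74.369237
4. 71.326750, -111.185556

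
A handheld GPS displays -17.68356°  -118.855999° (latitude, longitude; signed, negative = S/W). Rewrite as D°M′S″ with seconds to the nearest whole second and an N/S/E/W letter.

17°41′1″ S, 118°51′22″ W

Latitude is negative → S; |value| = 17.683560
φ: 0.683560 × 60 = 41.01360′ → 41′, remainder × 60 = 0.82″
Longitude is negative → W; |value| = 118.855999
Lon: 0.855999° → 51.35994′; 0.35994 × 60 = 21.60″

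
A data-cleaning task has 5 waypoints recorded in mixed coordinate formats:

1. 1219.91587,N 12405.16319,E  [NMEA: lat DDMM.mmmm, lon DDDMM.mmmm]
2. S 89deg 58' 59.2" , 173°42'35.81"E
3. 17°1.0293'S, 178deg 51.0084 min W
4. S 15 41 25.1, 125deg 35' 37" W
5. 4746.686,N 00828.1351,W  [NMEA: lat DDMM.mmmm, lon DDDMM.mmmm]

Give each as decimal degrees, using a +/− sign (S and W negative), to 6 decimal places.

1. 12.331931, 124.086053
2. -89.983111, 173.709947
3. -17.017155, -178.850140
4. -15.690306, -125.593611
5. 47.778100, -8.468918

Point 1:
  Lat: degrees = first 2 digits = 12, minutes = 19.91587; 12 + 19.91587/60 = 12.3319312
  N → positive
  Longitude: degrees = first 3 digits = 124, minutes = 5.16319; 124 + 5.16319/60 = 124.0860532
  E → positive
Point 2:
  φ: 58′ + 59.2″ = 58.98667′; 89 + 58.98667/60 = 89.9831111
  hemisphere S, so the sign is −
  Longitude: 42′ + 35.81″ = 42.59683′; 173 + 42.59683/60 = 173.7099472
  E → positive
Point 3:
  Lat: 17 + 1.0293/60 = 17.0171550
  S → negative
  Longitude: 51.0084′ = 0.850140°; total 178.8501400
  W → negative
Point 4:
  Latitude: 41′ + 25.1″ = 41.41833′; 15 + 41.41833/60 = 15.6903056
  hemisphere S, so the sign is −
  Lon: 35′ + 37″ = 35.61667′; 125 + 35.61667/60 = 125.5936111
  W ⇒ negate
Point 5:
  φ: degrees = first 2 digits = 47, minutes = 46.686; 47 + 46.686/60 = 47.7781000
  N → positive
  Lon: split at 3 digits → 008° and 28.1351′; 8 + 28.1351/60 = 8.4689183
  W → negative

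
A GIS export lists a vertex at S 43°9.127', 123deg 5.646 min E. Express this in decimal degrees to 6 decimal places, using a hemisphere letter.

43.152117° S, 123.094100° E

φ: 43 + 9.127/60 = 43.1521167
Lon: 5.646′ = 0.094100°; total 123.0941000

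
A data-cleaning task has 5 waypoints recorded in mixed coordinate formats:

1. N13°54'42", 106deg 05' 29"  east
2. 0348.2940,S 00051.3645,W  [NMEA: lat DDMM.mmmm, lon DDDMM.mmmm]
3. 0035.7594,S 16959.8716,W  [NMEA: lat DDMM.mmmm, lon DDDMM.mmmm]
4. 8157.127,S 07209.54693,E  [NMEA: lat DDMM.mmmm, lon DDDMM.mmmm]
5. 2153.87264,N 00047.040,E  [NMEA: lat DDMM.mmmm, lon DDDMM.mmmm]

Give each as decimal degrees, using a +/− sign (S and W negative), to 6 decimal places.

1. 13.911667, 106.091389
2. -3.804900, -0.856075
3. -0.595990, -169.997860
4. -81.952117, 72.159116
5. 21.897877, 0.784000

Point 1:
  φ: 54′ + 42″ = 54.70000′; 13 + 54.70000/60 = 13.9116667
  N ⇒ keep positive
  Longitude: 5′ + 29″ = 5.48333′; 106 + 5.48333/60 = 106.0913889
  E → positive
Point 2:
  φ: degrees = first 2 digits = 3, minutes = 48.294; 3 + 48.294/60 = 3.8049000
  S → negative
  λ: split at 3 digits → 000° and 51.3645′; 0 + 51.3645/60 = 0.8560750
  W → negative
Point 3:
  φ: split at 2 digits → 00° and 35.7594′; 0 + 35.7594/60 = 0.5959900
  S ⇒ negate
  Lon: split at 3 digits → 169° and 59.8716′; 169 + 59.8716/60 = 169.9978600
  W → negative
Point 4:
  Latitude: split at 2 digits → 81° and 57.127′; 81 + 57.127/60 = 81.9521167
  S ⇒ negate
  λ: degrees = first 3 digits = 72, minutes = 9.54693; 72 + 9.54693/60 = 72.1591155
  E → positive
Point 5:
  Latitude: degrees = first 2 digits = 21, minutes = 53.87264; 21 + 53.87264/60 = 21.8978773
  N ⇒ keep positive
  Longitude: degrees = first 3 digits = 0, minutes = 47.04; 0 + 47.04/60 = 0.7840000
  E → positive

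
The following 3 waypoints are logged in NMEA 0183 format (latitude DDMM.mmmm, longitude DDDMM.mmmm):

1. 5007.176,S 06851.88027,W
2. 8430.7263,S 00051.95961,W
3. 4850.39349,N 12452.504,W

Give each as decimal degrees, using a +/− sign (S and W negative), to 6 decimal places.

1. -50.119600, -68.864671
2. -84.512105, -0.865994
3. 48.839892, -124.875067

Point 1:
  φ: degrees = first 2 digits = 50, minutes = 7.176; 50 + 7.176/60 = 50.1196000
  hemisphere S, so the sign is −
  Lon: split at 3 digits → 068° and 51.88027′; 68 + 51.88027/60 = 68.8646712
  W ⇒ negate
Point 2:
  Lat: split at 2 digits → 84° and 30.7263′; 84 + 30.7263/60 = 84.5121050
  hemisphere S, so the sign is −
  Lon: degrees = first 3 digits = 0, minutes = 51.95961; 0 + 51.95961/60 = 0.8659935
  W ⇒ negate
Point 3:
  Latitude: split at 2 digits → 48° and 50.39349′; 48 + 50.39349/60 = 48.8398915
  N ⇒ keep positive
  Lon: degrees = first 3 digits = 124, minutes = 52.504; 124 + 52.504/60 = 124.8750667
  W → negative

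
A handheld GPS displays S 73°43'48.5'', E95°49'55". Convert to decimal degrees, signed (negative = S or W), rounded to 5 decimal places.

-73.73014, 95.83194

Latitude: 73 + 43/60 + 48.5/3600 = 73.730139
S ⇒ negate
Lon: 95 + 49/60 + 55/3600 = 95.831944
E → positive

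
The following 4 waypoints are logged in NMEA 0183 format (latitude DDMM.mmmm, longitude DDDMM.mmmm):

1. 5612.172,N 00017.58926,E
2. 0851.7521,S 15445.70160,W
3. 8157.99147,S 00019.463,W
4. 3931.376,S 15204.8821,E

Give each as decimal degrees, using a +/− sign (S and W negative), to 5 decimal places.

1. 56.20287, 0.29315
2. -8.86254, -154.76169
3. -81.96652, -0.32438
4. -39.52293, 152.08137

Point 1:
  Latitude: degrees = first 2 digits = 56, minutes = 12.172; 56 + 12.172/60 = 56.202867
  N ⇒ keep positive
  λ: degrees = first 3 digits = 0, minutes = 17.58926; 0 + 17.58926/60 = 0.293154
  E → positive
Point 2:
  φ: split at 2 digits → 08° and 51.7521′; 8 + 51.7521/60 = 8.862535
  S → negative
  λ: split at 3 digits → 154° and 45.7016′; 154 + 45.7016/60 = 154.761693
  W → negative
Point 3:
  φ: degrees = first 2 digits = 81, minutes = 57.99147; 81 + 57.99147/60 = 81.966525
  hemisphere S, so the sign is −
  Lon: degrees = first 3 digits = 0, minutes = 19.463; 0 + 19.463/60 = 0.324383
  W ⇒ negate
Point 4:
  φ: split at 2 digits → 39° and 31.376′; 39 + 31.376/60 = 39.522933
  S → negative
  λ: split at 3 digits → 152° and 4.8821′; 152 + 4.8821/60 = 152.081368
  E → positive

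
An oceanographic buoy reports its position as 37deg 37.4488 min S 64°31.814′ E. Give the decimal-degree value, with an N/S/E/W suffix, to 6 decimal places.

37.624147° S, 64.530233° E

Lat: 37.4488′ = 0.624147°; total 37.6241467
Longitude: 31.814′ = 0.530233°; total 64.5302333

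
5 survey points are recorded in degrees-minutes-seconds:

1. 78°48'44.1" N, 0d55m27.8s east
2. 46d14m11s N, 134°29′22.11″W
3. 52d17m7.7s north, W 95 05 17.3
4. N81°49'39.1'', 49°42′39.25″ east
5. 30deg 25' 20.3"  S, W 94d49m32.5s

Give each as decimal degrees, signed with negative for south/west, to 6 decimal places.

Point 1:
  Latitude: 48′ + 44.1″ = 48.73500′; 78 + 48.73500/60 = 78.8122500
  N ⇒ keep positive
  Lon: 0° + 55/60 + 27.8/3600 = 0 + 0.916667 + 0.007722 = 0.9243889
  E ⇒ keep positive
Point 2:
  Latitude: 46 + 14/60 + 11/3600 = 46.2363889
  N → positive
  Lon: 134° + 29/60 + 22.11/3600 = 134 + 0.483333 + 0.006142 = 134.4894750
  W ⇒ negate
Point 3:
  φ: 52 + 17/60 + 7.7/3600 = 52.2854722
  N ⇒ keep positive
  Longitude: 95 + 5/60 + 17.3/3600 = 95.0881389
  W → negative
Point 4:
  Latitude: 49′ + 39.1″ = 49.65167′; 81 + 49.65167/60 = 81.8275278
  N → positive
  Lon: 49 + 42/60 + 39.25/3600 = 49.7109028
  E ⇒ keep positive
Point 5:
  φ: 30 + 25/60 + 20.3/3600 = 30.4223056
  S → negative
  Longitude: 94 + 49/60 + 32.5/3600 = 94.8256944
  hemisphere W, so the sign is −

1. 78.812250, 0.924389
2. 46.236389, -134.489475
3. 52.285472, -95.088139
4. 81.827528, 49.710903
5. -30.422306, -94.825694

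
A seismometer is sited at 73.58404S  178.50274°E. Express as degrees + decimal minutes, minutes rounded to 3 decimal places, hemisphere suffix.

73° 35.042′ S, 178° 30.164′ E

φ: minutes = (73.584040 − 73) × 60 = 35.04240
λ: minutes = (178.502740 − 178) × 60 = 30.16440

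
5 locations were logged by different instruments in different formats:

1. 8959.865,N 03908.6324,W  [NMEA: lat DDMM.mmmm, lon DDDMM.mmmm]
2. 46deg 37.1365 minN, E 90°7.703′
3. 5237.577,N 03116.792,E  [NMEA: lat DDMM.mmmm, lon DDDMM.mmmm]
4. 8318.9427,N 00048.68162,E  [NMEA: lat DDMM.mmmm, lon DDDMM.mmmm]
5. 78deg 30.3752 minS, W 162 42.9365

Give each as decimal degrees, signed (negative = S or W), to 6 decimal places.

Point 1:
  φ: degrees = first 2 digits = 89, minutes = 59.865; 89 + 59.865/60 = 89.9977500
  N ⇒ keep positive
  λ: split at 3 digits → 039° and 8.6324′; 39 + 8.6324/60 = 39.1438733
  W ⇒ negate
Point 2:
  φ: 37.1365′ = 0.618942°; total 46.6189417
  N ⇒ keep positive
  Lon: 90 + 7.703/60 = 90.1283833
  E ⇒ keep positive
Point 3:
  Lat: degrees = first 2 digits = 52, minutes = 37.577; 52 + 37.577/60 = 52.6262833
  N ⇒ keep positive
  Longitude: split at 3 digits → 031° and 16.792′; 31 + 16.792/60 = 31.2798667
  E → positive
Point 4:
  Latitude: split at 2 digits → 83° and 18.9427′; 83 + 18.9427/60 = 83.3157117
  N ⇒ keep positive
  Longitude: split at 3 digits → 000° and 48.68162′; 0 + 48.68162/60 = 0.8113603
  E ⇒ keep positive
Point 5:
  Lat: 30.3752′ = 0.506253°; total 78.5062533
  S → negative
  Lon: 42.9365′ = 0.715608°; total 162.7156083
  W ⇒ negate

1. 89.997750, -39.143873
2. 46.618942, 90.128383
3. 52.626283, 31.279867
4. 83.315712, 0.811360
5. -78.506253, -162.715608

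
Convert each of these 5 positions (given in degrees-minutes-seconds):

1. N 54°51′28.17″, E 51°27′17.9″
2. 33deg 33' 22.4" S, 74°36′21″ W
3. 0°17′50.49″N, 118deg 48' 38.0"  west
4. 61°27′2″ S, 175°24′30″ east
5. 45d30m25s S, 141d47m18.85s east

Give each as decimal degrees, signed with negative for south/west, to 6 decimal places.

1. 54.857825, 51.454972
2. -33.556222, -74.605833
3. 0.297358, -118.810556
4. -61.450556, 175.408333
5. -45.506944, 141.788569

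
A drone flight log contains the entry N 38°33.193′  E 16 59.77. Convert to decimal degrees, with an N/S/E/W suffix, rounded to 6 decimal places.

Latitude: 33.193′ = 0.553217°; total 38.5532167
λ: 59.77′ = 0.996167°; total 16.9961667

38.553217° N, 16.996167° E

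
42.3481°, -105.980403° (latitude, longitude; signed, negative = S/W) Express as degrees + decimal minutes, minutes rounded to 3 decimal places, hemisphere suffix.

φ: 42° + 0.348100 × 60 = 42° 20.88600′
Longitude is negative → W; |value| = 105.980403
Lon: fractional part 0.980403 → 58.82418 minutes

42° 20.886′ N, 105° 58.824′ W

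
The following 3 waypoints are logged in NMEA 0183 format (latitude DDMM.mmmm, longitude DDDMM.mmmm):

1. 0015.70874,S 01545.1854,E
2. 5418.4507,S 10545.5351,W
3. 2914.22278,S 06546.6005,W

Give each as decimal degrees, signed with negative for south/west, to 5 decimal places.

Point 1:
  Lat: split at 2 digits → 00° and 15.70874′; 0 + 15.70874/60 = 0.261812
  S → negative
  λ: split at 3 digits → 015° and 45.1854′; 15 + 45.1854/60 = 15.753090
  E → positive
Point 2:
  Lat: split at 2 digits → 54° and 18.4507′; 54 + 18.4507/60 = 54.307512
  S ⇒ negate
  Lon: split at 3 digits → 105° and 45.5351′; 105 + 45.5351/60 = 105.758918
  W → negative
Point 3:
  Latitude: split at 2 digits → 29° and 14.22278′; 29 + 14.22278/60 = 29.237046
  S → negative
  Lon: split at 3 digits → 065° and 46.6005′; 65 + 46.6005/60 = 65.776675
  W → negative

1. -0.26181, 15.75309
2. -54.30751, -105.75892
3. -29.23705, -65.77668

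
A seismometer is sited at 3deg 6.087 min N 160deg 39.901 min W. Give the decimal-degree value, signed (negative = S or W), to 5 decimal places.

Lat: 6.087′ = 0.101450°; total 3.101450
N → positive
Longitude: 39.901′ = 0.665017°; total 160.665017
hemisphere W, so the sign is −

3.10145, -160.66502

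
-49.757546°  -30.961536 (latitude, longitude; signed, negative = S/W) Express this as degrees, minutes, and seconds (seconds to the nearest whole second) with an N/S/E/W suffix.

Latitude is negative → S; |value| = 49.757546
Latitude: 0.757546 × 60 = 45.45276′ → 45′, remainder × 60 = 27.17″
Longitude is negative → W; |value| = 30.961536
Longitude: 0.961536 × 60 = 57.69216′ → 57′, remainder × 60 = 41.53″

49°45′27″ S, 30°57′42″ W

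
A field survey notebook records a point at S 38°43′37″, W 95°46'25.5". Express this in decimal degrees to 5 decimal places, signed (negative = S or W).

-38.72694, -95.77375

φ: 43′ + 37″ = 43.61667′; 38 + 43.61667/60 = 38.726944
S → negative
Lon: 46′ + 25.5″ = 46.42500′; 95 + 46.42500/60 = 95.773750
hemisphere W, so the sign is −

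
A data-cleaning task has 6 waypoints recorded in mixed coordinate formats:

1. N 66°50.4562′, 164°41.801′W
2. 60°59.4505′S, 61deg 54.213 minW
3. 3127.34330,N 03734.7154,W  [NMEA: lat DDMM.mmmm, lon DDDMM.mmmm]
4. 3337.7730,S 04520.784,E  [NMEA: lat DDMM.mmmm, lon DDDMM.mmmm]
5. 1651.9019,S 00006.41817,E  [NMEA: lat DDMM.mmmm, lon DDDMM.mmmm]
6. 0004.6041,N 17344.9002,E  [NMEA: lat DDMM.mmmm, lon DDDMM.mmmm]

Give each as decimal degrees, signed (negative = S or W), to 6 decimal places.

Point 1:
  Latitude: 66 + 50.4562/60 = 66.8409367
  N → positive
  λ: 164 + 41.801/60 = 164.6966833
  hemisphere W, so the sign is −
Point 2:
  Latitude: 60 + 59.4505/60 = 60.9908417
  S ⇒ negate
  Longitude: 54.213′ = 0.903550°; total 61.9035500
  W ⇒ negate
Point 3:
  Latitude: split at 2 digits → 31° and 27.3433′; 31 + 27.3433/60 = 31.4557217
  N → positive
  Longitude: split at 3 digits → 037° and 34.7154′; 37 + 34.7154/60 = 37.5785900
  hemisphere W, so the sign is −
Point 4:
  φ: split at 2 digits → 33° and 37.773′; 33 + 37.773/60 = 33.6295500
  S ⇒ negate
  Longitude: degrees = first 3 digits = 45, minutes = 20.784; 45 + 20.784/60 = 45.3464000
  E ⇒ keep positive
Point 5:
  Lat: degrees = first 2 digits = 16, minutes = 51.9019; 16 + 51.9019/60 = 16.8650317
  S → negative
  λ: degrees = first 3 digits = 0, minutes = 6.41817; 0 + 6.41817/60 = 0.1069695
  E → positive
Point 6:
  Lat: split at 2 digits → 00° and 4.6041′; 0 + 4.6041/60 = 0.0767350
  N → positive
  Longitude: degrees = first 3 digits = 173, minutes = 44.9002; 173 + 44.9002/60 = 173.7483367
  E ⇒ keep positive

1. 66.840937, -164.696683
2. -60.990842, -61.903550
3. 31.455722, -37.578590
4. -33.629550, 45.346400
5. -16.865032, 0.106970
6. 0.076735, 173.748337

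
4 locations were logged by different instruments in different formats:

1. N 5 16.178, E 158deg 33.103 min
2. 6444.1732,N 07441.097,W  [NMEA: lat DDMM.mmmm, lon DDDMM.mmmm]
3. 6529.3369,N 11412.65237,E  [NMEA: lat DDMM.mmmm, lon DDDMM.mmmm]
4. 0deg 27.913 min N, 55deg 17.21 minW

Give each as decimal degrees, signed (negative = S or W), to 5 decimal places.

Point 1:
  Lat: 16.178′ = 0.269633°; total 5.269633
  N → positive
  λ: 33.103′ = 0.551717°; total 158.551717
  E → positive
Point 2:
  Lat: degrees = first 2 digits = 64, minutes = 44.1732; 64 + 44.1732/60 = 64.736220
  N → positive
  Longitude: split at 3 digits → 074° and 41.097′; 74 + 41.097/60 = 74.684950
  W ⇒ negate
Point 3:
  Latitude: degrees = first 2 digits = 65, minutes = 29.3369; 65 + 29.3369/60 = 65.488948
  N ⇒ keep positive
  Lon: degrees = first 3 digits = 114, minutes = 12.65237; 114 + 12.65237/60 = 114.210873
  E → positive
Point 4:
  φ: 27.913′ = 0.465217°; total 0.465217
  N → positive
  λ: 17.21′ = 0.286833°; total 55.286833
  W ⇒ negate

1. 5.26963, 158.55172
2. 64.73622, -74.68495
3. 65.48895, 114.21087
4. 0.46522, -55.28683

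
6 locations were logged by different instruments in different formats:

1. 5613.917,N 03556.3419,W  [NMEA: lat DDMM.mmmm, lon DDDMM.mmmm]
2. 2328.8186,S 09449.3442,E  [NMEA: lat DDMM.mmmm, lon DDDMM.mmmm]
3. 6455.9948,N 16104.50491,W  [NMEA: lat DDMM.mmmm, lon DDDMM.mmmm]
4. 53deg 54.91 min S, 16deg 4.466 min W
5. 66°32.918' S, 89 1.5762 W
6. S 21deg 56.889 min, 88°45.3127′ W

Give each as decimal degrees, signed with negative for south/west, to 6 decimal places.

Point 1:
  φ: split at 2 digits → 56° and 13.917′; 56 + 13.917/60 = 56.2319500
  N ⇒ keep positive
  λ: split at 3 digits → 035° and 56.3419′; 35 + 56.3419/60 = 35.9390317
  hemisphere W, so the sign is −
Point 2:
  Lat: split at 2 digits → 23° and 28.8186′; 23 + 28.8186/60 = 23.4803100
  S ⇒ negate
  Lon: degrees = first 3 digits = 94, minutes = 49.3442; 94 + 49.3442/60 = 94.8224033
  E → positive
Point 3:
  φ: split at 2 digits → 64° and 55.9948′; 64 + 55.9948/60 = 64.9332467
  N ⇒ keep positive
  Lon: split at 3 digits → 161° and 4.50491′; 161 + 4.50491/60 = 161.0750818
  hemisphere W, so the sign is −
Point 4:
  Latitude: 54.91′ = 0.915167°; total 53.9151667
  S → negative
  λ: 16 + 4.466/60 = 16.0744333
  W → negative
Point 5:
  Latitude: 66 + 32.918/60 = 66.5486333
  S → negative
  Longitude: 1.5762′ = 0.026270°; total 89.0262700
  W ⇒ negate
Point 6:
  φ: 56.889′ = 0.948150°; total 21.9481500
  hemisphere S, so the sign is −
  Longitude: 45.3127′ = 0.755212°; total 88.7552117
  hemisphere W, so the sign is −

1. 56.231950, -35.939032
2. -23.480310, 94.822403
3. 64.933247, -161.075082
4. -53.915167, -16.074433
5. -66.548633, -89.026270
6. -21.948150, -88.755212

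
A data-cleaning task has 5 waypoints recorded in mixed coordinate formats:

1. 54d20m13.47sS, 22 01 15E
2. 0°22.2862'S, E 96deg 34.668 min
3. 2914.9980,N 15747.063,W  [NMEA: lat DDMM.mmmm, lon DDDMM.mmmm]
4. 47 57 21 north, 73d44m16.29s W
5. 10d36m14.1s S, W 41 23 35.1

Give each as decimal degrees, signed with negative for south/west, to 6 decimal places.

1. -54.337075, 22.020833
2. -0.371437, 96.577800
3. 29.249967, -157.784383
4. 47.955833, -73.737858
5. -10.603917, -41.393083

Point 1:
  φ: 20′ + 13.47″ = 20.22450′; 54 + 20.22450/60 = 54.3370750
  S → negative
  Lon: 22° + 1/60 + 15/3600 = 22 + 0.016667 + 0.004167 = 22.0208333
  E ⇒ keep positive
Point 2:
  φ: 0 + 22.2862/60 = 0.3714367
  hemisphere S, so the sign is −
  λ: 96 + 34.668/60 = 96.5778000
  E → positive
Point 3:
  Latitude: degrees = first 2 digits = 29, minutes = 14.998; 29 + 14.998/60 = 29.2499667
  N ⇒ keep positive
  Longitude: split at 3 digits → 157° and 47.063′; 157 + 47.063/60 = 157.7843833
  W → negative
Point 4:
  Lat: 47° + 57/60 + 21/3600 = 47 + 0.950000 + 0.005833 = 47.9558333
  N ⇒ keep positive
  Lon: 73° + 44/60 + 16.29/3600 = 73 + 0.733333 + 0.004525 = 73.7378583
  W ⇒ negate
Point 5:
  Lat: 10 + 36/60 + 14.1/3600 = 10.6039167
  hemisphere S, so the sign is −
  Lon: 23′ + 35.1″ = 23.58500′; 41 + 23.58500/60 = 41.3930833
  hemisphere W, so the sign is −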